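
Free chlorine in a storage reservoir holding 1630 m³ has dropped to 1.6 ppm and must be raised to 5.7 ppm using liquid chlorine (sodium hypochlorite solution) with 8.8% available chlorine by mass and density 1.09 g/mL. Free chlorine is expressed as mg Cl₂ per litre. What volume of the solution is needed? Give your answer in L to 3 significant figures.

69.7 L

Volume: 1630 m³ = 1,630,000 L.
Chlorine deficit: 5.7 − 1.6 = 4.1 ppm = 4.1 mg/L as Cl₂.
Cl₂ equivalent needed: 4.1 mg/L × 1,630,000 L = 6,683,000 mg = 6683 g.
Product at 8.8% available chlorine: 6683 / 0.088 = 75,940 g.
Volume at density 1.09 g/mL: 75,940 g ÷ 1.09 g/mL = 69,670 mL.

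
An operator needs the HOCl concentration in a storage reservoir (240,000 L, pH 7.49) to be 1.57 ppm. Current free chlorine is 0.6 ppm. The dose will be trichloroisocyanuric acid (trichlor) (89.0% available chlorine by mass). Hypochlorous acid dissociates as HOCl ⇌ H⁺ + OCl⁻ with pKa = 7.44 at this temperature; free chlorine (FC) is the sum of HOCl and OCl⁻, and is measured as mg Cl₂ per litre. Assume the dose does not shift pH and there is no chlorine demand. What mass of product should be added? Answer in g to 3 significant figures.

737 g

[OCl⁻]/[HOCl] = 10^(pH − pKa) = 10^(7.49 − 7.44) = 1.122; fraction as HOCl = 1/(1 + 1.122) = 0.4712.
Free chlorine required for 1.57 ppm HOCl: 1.57 / 0.4712 = 3.332 ppm.
FC to add: 3.332 − 0.6 = 2.732 mg/L as Cl₂.
Cl₂ equivalent: 2.732 mg/L × 240,000 L = 655.6 g.
Product at 89.0% available Cl: 655.6 / 0.89 = 736.6 g.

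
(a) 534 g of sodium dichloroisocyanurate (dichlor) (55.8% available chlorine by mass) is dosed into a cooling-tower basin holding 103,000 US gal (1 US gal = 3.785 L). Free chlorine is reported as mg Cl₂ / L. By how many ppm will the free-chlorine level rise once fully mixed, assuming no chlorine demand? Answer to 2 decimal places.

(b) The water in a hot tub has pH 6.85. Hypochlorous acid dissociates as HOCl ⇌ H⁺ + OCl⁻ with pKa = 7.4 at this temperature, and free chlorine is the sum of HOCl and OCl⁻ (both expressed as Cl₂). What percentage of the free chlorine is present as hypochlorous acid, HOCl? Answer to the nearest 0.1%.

(a) Volume: 103,000 US gal × 3.785 L/gal = 389,855 L.
(a) Available chlorine delivered: 534 g × 0.558 = 298 g as Cl₂.
(a) Concentration rise: 298 g / 389,855 L = 0.7643 mg/L = 0.76 ppm.

(b) [OCl⁻]/[HOCl] = 10^(pH − pKa) = 10^(6.85 − 7.4) = 10^-0.55 = 0.2818.
(b) Fraction as HOCl = 1 / (1 + 0.2818) = 0.7801.

(a) 0.76 ppm; (b) 78.0%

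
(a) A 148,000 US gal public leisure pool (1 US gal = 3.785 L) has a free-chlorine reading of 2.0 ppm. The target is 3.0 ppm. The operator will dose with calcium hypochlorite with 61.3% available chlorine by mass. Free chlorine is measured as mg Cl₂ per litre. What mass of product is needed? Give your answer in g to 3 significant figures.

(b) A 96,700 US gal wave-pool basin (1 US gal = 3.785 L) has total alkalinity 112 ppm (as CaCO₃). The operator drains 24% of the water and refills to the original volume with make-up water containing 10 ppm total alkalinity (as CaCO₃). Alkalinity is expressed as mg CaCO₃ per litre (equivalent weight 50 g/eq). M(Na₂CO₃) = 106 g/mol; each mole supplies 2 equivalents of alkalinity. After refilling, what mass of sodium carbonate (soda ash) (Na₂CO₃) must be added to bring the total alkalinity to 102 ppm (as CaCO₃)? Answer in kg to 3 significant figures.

(a) Volume: 148,000 US gal × 3.785 L/gal = 560,180 L.
(a) Chlorine deficit: 3.0 − 2.0 = 1 ppm = 1 mg/L as Cl₂.
(a) Cl₂ equivalent needed: 1 mg/L × 560,180 L = 560,200 mg = 560.2 g.
(a) Product at 61.3% available chlorine: 560.2 / 0.613 = 913.8 g.

(b) Volume: 96,700 US gal × 3.785 L/gal = 366,010 L.
(b) After draining 24% and refilling: 112 × 0.76 + 10 × 0.24 = 87.52 ppm.
(b) Deficit to target: 102 − 87.52 = 14.48 mg/L.
(b) As CaCO₃: 14.48 mg/L × 366,010 L = 5300 g; ÷ 50 g/eq ÷ 2 = 53 mol Na₂CO₃.
(b) Mass: 53 × 106 = 5618 g.

(a) 914 g; (b) 5.62 kg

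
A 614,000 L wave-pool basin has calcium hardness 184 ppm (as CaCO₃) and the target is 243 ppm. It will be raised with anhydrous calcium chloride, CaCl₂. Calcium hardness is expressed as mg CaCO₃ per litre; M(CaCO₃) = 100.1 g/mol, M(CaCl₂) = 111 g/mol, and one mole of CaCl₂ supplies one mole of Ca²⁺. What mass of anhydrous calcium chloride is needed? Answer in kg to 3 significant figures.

40.2 kg

Hardness to add: (243 − 184) = 59 mg/L as CaCO₃ × 614,000 L = 36,230 g as CaCO₃.
Moles of Ca²⁺ (1 mol Ca²⁺ ≡ 1 mol CaCO₃): 36,230 / 100.1 g/mol = 361.9 mol.
Mass of CaCl₂: 361.9 × 111 = 40,170 g.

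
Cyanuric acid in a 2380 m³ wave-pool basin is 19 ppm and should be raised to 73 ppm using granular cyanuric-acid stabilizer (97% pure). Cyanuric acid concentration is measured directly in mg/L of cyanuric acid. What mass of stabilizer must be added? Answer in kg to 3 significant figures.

132 kg

Volume: 2380 m³ = 2,380,000 L.
CYA to add: (73 − 19) = 54 mg/L × 2,380,000 L = 128,500 g cyanuric acid.
At 97% purity: 128,500 / 0.97 = 132,500 g product.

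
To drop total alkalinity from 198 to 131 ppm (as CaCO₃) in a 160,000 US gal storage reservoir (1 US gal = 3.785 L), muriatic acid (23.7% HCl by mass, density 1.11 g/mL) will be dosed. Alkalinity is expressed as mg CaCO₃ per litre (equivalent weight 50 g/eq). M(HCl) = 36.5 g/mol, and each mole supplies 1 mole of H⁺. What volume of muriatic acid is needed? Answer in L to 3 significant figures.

113 L

Volume: 160,000 US gal × 3.785 L/gal = 605,600 L.
Alkalinity to neutralize: (198 − 131) = 67 mg/L as CaCO₃ × 605,600 L = 40,580 g as CaCO₃.
Equivalents of H⁺ required: 40,580 ÷ 50 g/eq = 811.5 eq = 811.5 mol HCl.
Mass of HCl: 811.5 × 36.5 = 29,620 g.
Mass of 23.7% solution: 29,620 / 0.237 = 125,000 g.
Volume: 125,000 g ÷ 1.11 g/mL = 112,600 mL.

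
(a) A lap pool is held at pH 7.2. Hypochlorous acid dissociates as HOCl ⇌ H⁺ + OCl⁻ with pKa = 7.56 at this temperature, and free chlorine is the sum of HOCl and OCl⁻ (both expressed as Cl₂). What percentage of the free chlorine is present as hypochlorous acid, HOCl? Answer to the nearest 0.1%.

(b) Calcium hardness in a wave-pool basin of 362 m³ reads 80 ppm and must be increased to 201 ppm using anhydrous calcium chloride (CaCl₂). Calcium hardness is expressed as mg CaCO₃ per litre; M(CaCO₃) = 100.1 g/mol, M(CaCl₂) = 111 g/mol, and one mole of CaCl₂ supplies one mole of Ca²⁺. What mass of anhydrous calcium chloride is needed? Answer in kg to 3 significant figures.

(a) [OCl⁻]/[HOCl] = 10^(pH − pKa) = 10^(7.2 − 7.56) = 10^-0.36 = 0.4365.
(a) Fraction as HOCl = 1 / (1 + 0.4365) = 0.6961.

(b) Volume: 362 m³ = 362,000 L.
(b) Hardness to add: (201 − 80) = 121 mg/L as CaCO₃ × 362,000 L = 43,800 g as CaCO₃.
(b) Moles of Ca²⁺ (1 mol Ca²⁺ ≡ 1 mol CaCO₃): 43,800 / 100.1 g/mol = 437.6 mol.
(b) Mass of CaCl₂: 437.6 × 111 = 48,570 g.

(a) 69.6%; (b) 48.6 kg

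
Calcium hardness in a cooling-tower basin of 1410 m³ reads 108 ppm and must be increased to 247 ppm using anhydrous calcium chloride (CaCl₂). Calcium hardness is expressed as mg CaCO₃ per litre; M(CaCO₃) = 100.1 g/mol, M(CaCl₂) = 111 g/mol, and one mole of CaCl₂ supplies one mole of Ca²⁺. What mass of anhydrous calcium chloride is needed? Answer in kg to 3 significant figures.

Volume: 1410 m³ = 1,410,000 L.
Hardness to add: (247 − 108) = 139 mg/L as CaCO₃ × 1,410,000 L = 196,000 g as CaCO₃.
Moles of Ca²⁺ (1 mol Ca²⁺ ≡ 1 mol CaCO₃): 196,000 / 100.1 g/mol = 1958 mol.
Mass of CaCl₂: 1958 × 111 = 217,300 g.

217 kg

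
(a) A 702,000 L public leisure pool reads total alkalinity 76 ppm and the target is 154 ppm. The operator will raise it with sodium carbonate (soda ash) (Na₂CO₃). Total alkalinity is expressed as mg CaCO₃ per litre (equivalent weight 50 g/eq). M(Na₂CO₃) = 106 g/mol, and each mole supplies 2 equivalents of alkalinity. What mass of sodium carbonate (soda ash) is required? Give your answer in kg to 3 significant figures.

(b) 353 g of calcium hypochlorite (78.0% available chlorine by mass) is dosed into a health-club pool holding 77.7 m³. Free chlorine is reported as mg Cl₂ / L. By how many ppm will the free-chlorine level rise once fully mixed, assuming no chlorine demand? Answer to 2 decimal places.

(a) 58.0 kg; (b) 3.54 ppm

(a) Alkalinity to add: (154 − 76) = 78 mg/L as CaCO₃ × 702,000 L = 54,760 g as CaCO₃.
(a) Equivalents: 54,760 g ÷ 50 g/eq = 1095 eq.
(a) Each mole of Na₂CO₃ supplies 2 eq, so 1095 / 2 = 547.6 mol.
(a) Mass: 547.6 mol × 106 g/mol = 58,040 g.

(b) Volume: 77.7 m³ = 77,700 L.
(b) Available chlorine delivered: 353 g × 0.78 = 275.3 g as Cl₂.
(b) Concentration rise: 275.3 g / 77,700 L = 3.544 mg/L = 3.54 ppm.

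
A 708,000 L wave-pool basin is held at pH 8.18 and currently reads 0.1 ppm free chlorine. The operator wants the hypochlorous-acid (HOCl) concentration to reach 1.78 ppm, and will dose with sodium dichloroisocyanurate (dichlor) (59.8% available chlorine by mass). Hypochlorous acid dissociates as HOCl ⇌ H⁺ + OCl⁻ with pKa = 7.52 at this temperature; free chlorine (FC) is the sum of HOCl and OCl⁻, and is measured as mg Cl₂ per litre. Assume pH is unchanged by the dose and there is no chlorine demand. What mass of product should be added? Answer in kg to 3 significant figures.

11.6 kg

[OCl⁻]/[HOCl] = 10^(pH − pKa) = 10^(8.18 − 7.52) = 4.571; fraction as HOCl = 1/(1 + 4.571) = 0.1795.
Free chlorine required for 1.78 ppm HOCl: 1.78 / 0.1795 = 9.916 ppm.
FC to add: 9.916 − 0.1 = 9.816 mg/L as Cl₂.
Cl₂ equivalent: 9.816 mg/L × 708,000 L = 6950 g.
Product at 59.8% available Cl: 6950 / 0.598 = 11,620 g.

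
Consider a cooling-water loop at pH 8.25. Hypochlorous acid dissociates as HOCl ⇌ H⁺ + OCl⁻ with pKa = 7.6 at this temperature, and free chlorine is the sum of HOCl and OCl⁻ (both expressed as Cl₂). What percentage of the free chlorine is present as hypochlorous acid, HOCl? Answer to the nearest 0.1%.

[OCl⁻]/[HOCl] = 10^(pH − pKa) = 10^(8.25 − 7.6) = 10^0.65 = 4.467.
Fraction as HOCl = 1 / (1 + 4.467) = 0.1829.

18.3%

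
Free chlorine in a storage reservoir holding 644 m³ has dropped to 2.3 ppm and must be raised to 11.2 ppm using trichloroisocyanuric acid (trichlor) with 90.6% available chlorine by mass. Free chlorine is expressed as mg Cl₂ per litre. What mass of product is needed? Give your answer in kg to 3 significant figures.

6.33 kg

Volume: 644 m³ = 644,000 L.
Chlorine deficit: 11.2 − 2.3 = 8.9 ppm = 8.9 mg/L as Cl₂.
Cl₂ equivalent needed: 8.9 mg/L × 644,000 L = 5,732,000 mg = 5732 g.
Product at 90.6% available chlorine: 5732 / 0.906 = 6326 g.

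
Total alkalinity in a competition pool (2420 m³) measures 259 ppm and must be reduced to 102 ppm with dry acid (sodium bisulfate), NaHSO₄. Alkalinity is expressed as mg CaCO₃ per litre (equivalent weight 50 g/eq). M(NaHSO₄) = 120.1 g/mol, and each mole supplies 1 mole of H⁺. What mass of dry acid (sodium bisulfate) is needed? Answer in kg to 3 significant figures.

913 kg

Volume: 2420 m³ = 2,420,000 L.
Alkalinity to neutralize: (259 − 102) = 157 mg/L as CaCO₃ × 2,420,000 L = 379,900 g as CaCO₃.
Equivalents of H⁺ required: 379,900 ÷ 50 g/eq = 7599 eq = 7599 mol NaHSO₄.
Mass of NaHSO₄: 7599 × 120.1 = 912,600 g.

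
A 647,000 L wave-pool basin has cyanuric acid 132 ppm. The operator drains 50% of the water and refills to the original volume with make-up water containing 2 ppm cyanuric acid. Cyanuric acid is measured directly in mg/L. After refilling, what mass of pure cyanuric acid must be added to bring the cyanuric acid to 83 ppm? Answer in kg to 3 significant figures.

After draining 50% and refilling: 132 × 0.50 + 2 × 0.50 = 67 ppm.
Deficit to target: 83 − 67 = 16 mg/L.
Mass: 16 mg/L × 647,000 L = 10,350 g cyanuric acid.

10.4 kg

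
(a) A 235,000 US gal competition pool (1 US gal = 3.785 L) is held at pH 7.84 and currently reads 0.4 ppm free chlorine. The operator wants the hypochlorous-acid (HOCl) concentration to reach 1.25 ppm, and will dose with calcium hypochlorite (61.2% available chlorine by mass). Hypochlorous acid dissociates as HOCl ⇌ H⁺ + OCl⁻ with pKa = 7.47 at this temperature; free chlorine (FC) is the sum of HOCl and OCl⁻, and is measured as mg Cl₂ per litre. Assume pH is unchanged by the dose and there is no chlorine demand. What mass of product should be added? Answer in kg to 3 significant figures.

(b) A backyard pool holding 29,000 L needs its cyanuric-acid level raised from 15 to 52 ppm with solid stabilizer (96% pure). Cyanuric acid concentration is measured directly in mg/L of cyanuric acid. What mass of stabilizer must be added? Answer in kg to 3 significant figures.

(a) 5.49 kg; (b) 1.12 kg

(a) Volume: 235,000 US gal × 3.785 L/gal = 889,475 L.
(a) [OCl⁻]/[HOCl] = 10^(pH − pKa) = 10^(7.84 − 7.47) = 2.344; fraction as HOCl = 1/(1 + 2.344) = 0.299.
(a) Free chlorine required for 1.25 ppm HOCl: 1.25 / 0.299 = 4.18 ppm.
(a) FC to add: 4.18 − 0.4 = 3.78 mg/L as Cl₂.
(a) Cl₂ equivalent: 3.78 mg/L × 889,475 L = 3362 g.
(a) Product at 61.2% available Cl: 3362 / 0.612 = 5494 g.

(b) CYA to add: (52 − 15) = 37 mg/L × 29,000 L = 1073 g cyanuric acid.
(b) At 96% purity: 1073 / 0.96 = 1118 g product.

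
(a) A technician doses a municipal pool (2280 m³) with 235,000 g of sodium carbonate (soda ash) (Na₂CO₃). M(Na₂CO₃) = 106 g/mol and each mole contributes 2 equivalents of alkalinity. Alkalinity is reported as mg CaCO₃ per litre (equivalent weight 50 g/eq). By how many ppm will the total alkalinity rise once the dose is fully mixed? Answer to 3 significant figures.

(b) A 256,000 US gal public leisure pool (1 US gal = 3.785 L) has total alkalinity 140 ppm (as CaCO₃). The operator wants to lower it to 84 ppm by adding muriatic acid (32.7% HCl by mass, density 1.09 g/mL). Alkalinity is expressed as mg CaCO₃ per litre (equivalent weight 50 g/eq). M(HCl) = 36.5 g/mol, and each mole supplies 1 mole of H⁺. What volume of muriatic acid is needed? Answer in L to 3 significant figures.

(a) Volume: 2280 m³ = 2,280,000 L.
(a) Moles of Na₂CO₃: 235,000 g ÷ 106 g/mol = 2217 mol → 4434 eq of alkalinity.
(a) As CaCO₃: 4434 eq × 50 g/eq = 221,700 g.
(a) Rise: 221,700 g / 2,280,000 L × 1000 = 97.24 mg/L.

(b) Volume: 256,000 US gal × 3.785 L/gal = 968,960 L.
(b) Alkalinity to neutralize: (140 − 84) = 56 mg/L as CaCO₃ × 968,960 L = 54,260 g as CaCO₃.
(b) Equivalents of H⁺ required: 54,260 ÷ 50 g/eq = 1085 eq = 1085 mol HCl.
(b) Mass of HCl: 1085 × 36.5 = 39,610 g.
(b) Mass of 32.7% solution: 39,610 / 0.327 = 121,100 g.
(b) Volume: 121,100 g ÷ 1.09 g/mL = 111,100 mL.

(a) 97.2 ppm; (b) 111 L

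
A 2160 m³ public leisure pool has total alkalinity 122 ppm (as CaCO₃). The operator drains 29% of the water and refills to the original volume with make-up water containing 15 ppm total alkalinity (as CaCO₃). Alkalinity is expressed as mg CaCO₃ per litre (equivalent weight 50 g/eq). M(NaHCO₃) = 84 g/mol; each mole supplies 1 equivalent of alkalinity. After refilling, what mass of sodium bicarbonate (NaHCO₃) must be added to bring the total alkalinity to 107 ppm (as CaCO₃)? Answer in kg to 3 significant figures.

58.2 kg

Volume: 2160 m³ = 2,160,000 L.
After draining 29% and refilling: 122 × 0.71 + 15 × 0.29 = 90.97 ppm.
Deficit to target: 107 − 90.97 = 16.03 mg/L.
As CaCO₃: 16.03 mg/L × 2,160,000 L = 34,620 g; ÷ 50 g/eq ÷ 1 = 692.5 mol NaHCO₃.
Mass: 692.5 × 84 = 58,170 g.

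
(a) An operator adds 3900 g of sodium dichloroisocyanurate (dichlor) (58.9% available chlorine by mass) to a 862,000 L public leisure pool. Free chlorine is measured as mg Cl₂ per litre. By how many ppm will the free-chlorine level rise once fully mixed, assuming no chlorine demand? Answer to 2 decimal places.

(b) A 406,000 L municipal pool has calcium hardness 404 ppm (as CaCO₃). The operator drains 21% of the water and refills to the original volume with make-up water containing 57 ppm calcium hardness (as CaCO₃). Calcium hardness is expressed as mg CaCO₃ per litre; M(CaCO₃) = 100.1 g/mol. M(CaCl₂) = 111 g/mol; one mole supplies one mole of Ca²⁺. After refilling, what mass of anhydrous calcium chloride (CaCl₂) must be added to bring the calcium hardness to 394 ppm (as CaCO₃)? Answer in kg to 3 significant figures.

(a) 2.66 ppm; (b) 28.3 kg

(a) Available chlorine delivered: 3900 g × 0.589 = 2297 g as Cl₂.
(a) Concentration rise: 2297 g / 862,000 L = 2.665 mg/L = 2.66 ppm.

(b) After draining 21% and refilling: 404 × 0.79 + 57 × 0.21 = 331.13 ppm.
(b) Deficit to target: 394 − 331.13 = 62.87 mg/L.
(b) As CaCO₃: 62.87 mg/L × 406,000 L = 25,530 g; ÷ 100.1 = 255 mol Ca²⁺.
(b) Mass: 255 × 111 = 28,300 g.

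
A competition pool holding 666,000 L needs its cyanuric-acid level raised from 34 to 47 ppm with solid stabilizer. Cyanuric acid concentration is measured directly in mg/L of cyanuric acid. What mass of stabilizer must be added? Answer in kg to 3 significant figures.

8.66 kg

CYA to add: (47 − 34) = 13 mg/L × 666,000 L = 8658 g cyanuric acid.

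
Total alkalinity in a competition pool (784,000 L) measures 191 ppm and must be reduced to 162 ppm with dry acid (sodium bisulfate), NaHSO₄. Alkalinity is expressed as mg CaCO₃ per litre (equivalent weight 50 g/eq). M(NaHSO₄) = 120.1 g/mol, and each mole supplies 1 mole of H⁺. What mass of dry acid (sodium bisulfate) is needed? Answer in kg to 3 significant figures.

54.6 kg

Alkalinity to neutralize: (191 − 162) = 29 mg/L as CaCO₃ × 784,000 L = 22,740 g as CaCO₃.
Equivalents of H⁺ required: 22,740 ÷ 50 g/eq = 454.7 eq = 454.7 mol NaHSO₄.
Mass of NaHSO₄: 454.7 × 120.1 = 54,610 g.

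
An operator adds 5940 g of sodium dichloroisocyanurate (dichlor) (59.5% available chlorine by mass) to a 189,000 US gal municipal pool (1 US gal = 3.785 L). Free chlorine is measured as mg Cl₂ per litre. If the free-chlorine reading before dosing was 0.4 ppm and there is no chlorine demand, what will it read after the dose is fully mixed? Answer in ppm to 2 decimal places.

5.34 ppm

Volume: 189,000 US gal × 3.785 L/gal = 715,365 L.
Available chlorine delivered: 5940 g × 0.595 = 3534 g as Cl₂.
Concentration rise: 3534 g / 715,365 L = 4.941 mg/L = 4.94 ppm.
Final FC: 0.4 + 4.94 = 5.34 ppm.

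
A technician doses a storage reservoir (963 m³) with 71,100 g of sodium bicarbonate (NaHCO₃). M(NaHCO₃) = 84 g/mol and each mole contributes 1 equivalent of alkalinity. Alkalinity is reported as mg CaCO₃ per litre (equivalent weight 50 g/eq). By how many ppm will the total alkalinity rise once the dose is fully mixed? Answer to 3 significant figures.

43.9 ppm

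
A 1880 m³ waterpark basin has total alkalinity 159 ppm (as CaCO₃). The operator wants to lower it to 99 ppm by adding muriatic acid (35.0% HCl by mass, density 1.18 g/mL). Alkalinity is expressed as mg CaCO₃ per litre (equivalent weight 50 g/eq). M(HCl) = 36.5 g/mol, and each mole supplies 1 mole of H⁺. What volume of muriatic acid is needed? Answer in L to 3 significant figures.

199 L

Volume: 1880 m³ = 1,880,000 L.
Alkalinity to neutralize: (159 − 99) = 60 mg/L as CaCO₃ × 1,880,000 L = 112,800 g as CaCO₃.
Equivalents of H⁺ required: 112,800 ÷ 50 g/eq = 2256 eq = 2256 mol HCl.
Mass of HCl: 2256 × 36.5 = 82,340 g.
Mass of 35.0% solution: 82,340 / 0.35 = 235,300 g.
Volume: 235,300 g ÷ 1.18 g/mL = 199,400 mL.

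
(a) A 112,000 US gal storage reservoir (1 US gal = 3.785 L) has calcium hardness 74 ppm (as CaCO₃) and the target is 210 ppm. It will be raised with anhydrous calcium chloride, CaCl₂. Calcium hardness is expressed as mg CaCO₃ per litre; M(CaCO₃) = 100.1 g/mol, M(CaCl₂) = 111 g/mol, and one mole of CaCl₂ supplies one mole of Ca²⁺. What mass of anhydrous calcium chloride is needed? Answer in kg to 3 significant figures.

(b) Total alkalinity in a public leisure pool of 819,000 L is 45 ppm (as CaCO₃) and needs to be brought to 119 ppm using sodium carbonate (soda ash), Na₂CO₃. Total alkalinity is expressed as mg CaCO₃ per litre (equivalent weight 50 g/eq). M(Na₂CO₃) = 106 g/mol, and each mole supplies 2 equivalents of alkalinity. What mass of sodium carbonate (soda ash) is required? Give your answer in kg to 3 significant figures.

(a) 63.9 kg; (b) 64.2 kg

(a) Volume: 112,000 US gal × 3.785 L/gal = 423,920 L.
(a) Hardness to add: (210 − 74) = 136 mg/L as CaCO₃ × 423,920 L = 57,650 g as CaCO₃.
(a) Moles of Ca²⁺ (1 mol Ca²⁺ ≡ 1 mol CaCO₃): 57,650 / 100.1 g/mol = 576 mol.
(a) Mass of CaCl₂: 576 × 111 = 63,930 g.

(b) Alkalinity to add: (119 − 45) = 74 mg/L as CaCO₃ × 819,000 L = 60,610 g as CaCO₃.
(b) Equivalents: 60,610 g ÷ 50 g/eq = 1212 eq.
(b) Each mole of Na₂CO₃ supplies 2 eq, so 1212 / 2 = 606.1 mol.
(b) Mass: 606.1 mol × 106 g/mol = 64,240 g.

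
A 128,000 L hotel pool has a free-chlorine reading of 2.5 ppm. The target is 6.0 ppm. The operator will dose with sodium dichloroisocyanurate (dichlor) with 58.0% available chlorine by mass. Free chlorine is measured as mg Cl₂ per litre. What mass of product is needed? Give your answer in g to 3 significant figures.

Chlorine deficit: 6.0 − 2.5 = 3.5 ppm = 3.5 mg/L as Cl₂.
Cl₂ equivalent needed: 3.5 mg/L × 128,000 L = 448,000 mg = 448 g.
Product at 58.0% available chlorine: 448 / 0.58 = 772.4 g.

772 g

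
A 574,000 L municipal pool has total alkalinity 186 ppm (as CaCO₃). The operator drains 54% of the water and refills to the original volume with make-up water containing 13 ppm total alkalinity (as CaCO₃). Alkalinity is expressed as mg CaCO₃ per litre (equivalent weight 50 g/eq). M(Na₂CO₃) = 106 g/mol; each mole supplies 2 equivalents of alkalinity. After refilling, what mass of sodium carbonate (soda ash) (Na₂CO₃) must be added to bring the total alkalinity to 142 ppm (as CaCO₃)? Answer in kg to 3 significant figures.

After draining 54% and refilling: 186 × 0.46 + 13 × 0.54 = 92.58 ppm.
Deficit to target: 142 − 92.58 = 49.42 mg/L.
As CaCO₃: 49.42 mg/L × 574,000 L = 28,370 g; ÷ 50 g/eq ÷ 2 = 283.7 mol Na₂CO₃.
Mass: 283.7 × 106 = 30,070 g.

30.1 kg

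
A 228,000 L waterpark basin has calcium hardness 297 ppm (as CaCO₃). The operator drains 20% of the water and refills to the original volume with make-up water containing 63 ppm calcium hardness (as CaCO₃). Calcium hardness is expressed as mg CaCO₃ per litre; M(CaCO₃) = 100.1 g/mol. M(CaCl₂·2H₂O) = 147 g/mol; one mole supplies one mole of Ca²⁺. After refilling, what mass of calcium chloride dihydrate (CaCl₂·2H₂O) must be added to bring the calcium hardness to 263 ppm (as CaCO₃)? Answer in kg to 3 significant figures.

4.29 kg

After draining 20% and refilling: 297 × 0.80 + 63 × 0.20 = 250.2 ppm.
Deficit to target: 263 − 250.2 = 12.8 mg/L.
As CaCO₃: 12.8 mg/L × 228,000 L = 2918 g; ÷ 100.1 = 29.15 mol Ca²⁺.
Mass: 29.15 × 147 = 4286 g.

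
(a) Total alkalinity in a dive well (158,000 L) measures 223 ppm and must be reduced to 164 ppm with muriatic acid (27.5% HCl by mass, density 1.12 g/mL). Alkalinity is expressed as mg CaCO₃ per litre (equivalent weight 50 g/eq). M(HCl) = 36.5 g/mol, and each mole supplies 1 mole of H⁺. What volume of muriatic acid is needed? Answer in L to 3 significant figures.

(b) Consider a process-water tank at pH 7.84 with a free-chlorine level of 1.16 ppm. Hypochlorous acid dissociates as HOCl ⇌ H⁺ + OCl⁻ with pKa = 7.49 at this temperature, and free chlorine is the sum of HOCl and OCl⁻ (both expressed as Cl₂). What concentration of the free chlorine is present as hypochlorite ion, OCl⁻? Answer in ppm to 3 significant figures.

(a) 22.1 L; (b) 0.802 ppm

(a) Alkalinity to neutralize: (223 − 164) = 59 mg/L as CaCO₃ × 158,000 L = 9322 g as CaCO₃.
(a) Equivalents of H⁺ required: 9322 ÷ 50 g/eq = 186.4 eq = 186.4 mol HCl.
(a) Mass of HCl: 186.4 × 36.5 = 6805 g.
(a) Mass of 27.5% solution: 6805 / 0.275 = 24,750 g.
(a) Volume: 24,750 g ÷ 1.12 g/mL = 22,090 mL.

(b) [OCl⁻]/[HOCl] = 10^(pH − pKa) = 10^(7.84 − 7.49) = 10^0.35 = 2.239.
(b) Fraction as HOCl = 1 / (1 + 2.239) = 0.3088.
(b) OCl⁻ = (1 − 0.3088) × 1.16 ppm = 0.8018 ppm.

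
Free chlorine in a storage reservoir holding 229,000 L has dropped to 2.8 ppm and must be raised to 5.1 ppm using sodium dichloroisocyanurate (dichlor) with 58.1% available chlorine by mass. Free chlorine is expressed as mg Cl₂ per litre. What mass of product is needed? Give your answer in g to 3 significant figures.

907 g

Chlorine deficit: 5.1 − 2.8 = 2.3 ppm = 2.3 mg/L as Cl₂.
Cl₂ equivalent needed: 2.3 mg/L × 229,000 L = 526,700 mg = 526.7 g.
Product at 58.1% available chlorine: 526.7 / 0.581 = 906.5 g.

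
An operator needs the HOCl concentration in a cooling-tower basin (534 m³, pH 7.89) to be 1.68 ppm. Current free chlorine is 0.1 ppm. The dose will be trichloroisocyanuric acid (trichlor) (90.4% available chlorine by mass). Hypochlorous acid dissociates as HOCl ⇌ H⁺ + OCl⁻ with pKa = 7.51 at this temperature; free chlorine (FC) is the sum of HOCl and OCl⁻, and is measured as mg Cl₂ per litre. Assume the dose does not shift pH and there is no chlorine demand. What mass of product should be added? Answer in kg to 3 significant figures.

3.31 kg

Volume: 534 m³ = 534,000 L.
[OCl⁻]/[HOCl] = 10^(pH − pKa) = 10^(7.89 − 7.51) = 2.399; fraction as HOCl = 1/(1 + 2.399) = 0.2942.
Free chlorine required for 1.68 ppm HOCl: 1.68 / 0.2942 = 5.71 ppm.
FC to add: 5.71 − 0.1 = 5.61 mg/L as Cl₂.
Cl₂ equivalent: 5.61 mg/L × 534,000 L = 2996 g.
Product at 90.4% available Cl: 2996 / 0.904 = 3314 g.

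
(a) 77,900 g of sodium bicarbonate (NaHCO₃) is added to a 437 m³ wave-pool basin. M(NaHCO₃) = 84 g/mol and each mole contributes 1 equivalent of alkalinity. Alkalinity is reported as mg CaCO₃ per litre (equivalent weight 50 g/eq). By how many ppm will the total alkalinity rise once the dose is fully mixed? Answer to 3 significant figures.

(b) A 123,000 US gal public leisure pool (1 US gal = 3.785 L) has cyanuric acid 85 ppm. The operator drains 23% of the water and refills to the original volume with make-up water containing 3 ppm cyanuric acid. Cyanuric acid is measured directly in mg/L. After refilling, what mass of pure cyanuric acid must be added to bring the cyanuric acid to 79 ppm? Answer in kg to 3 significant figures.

(a) 106 ppm; (b) 5.99 kg

(a) Volume: 437 m³ = 437,000 L.
(a) Moles of NaHCO₃: 77,900 g ÷ 84 g/mol = 927.4 mol → 927.4 eq of alkalinity.
(a) As CaCO₃: 927.4 eq × 50 g/eq = 46,370 g.
(a) Rise: 46,370 g / 437,000 L × 1000 = 106.1 mg/L.

(b) Volume: 123,000 US gal × 3.785 L/gal = 465,555 L.
(b) After draining 23% and refilling: 85 × 0.77 + 3 × 0.23 = 66.14 ppm.
(b) Deficit to target: 79 − 66.14 = 12.86 mg/L.
(b) Mass: 12.86 mg/L × 465,555 L = 5987 g cyanuric acid.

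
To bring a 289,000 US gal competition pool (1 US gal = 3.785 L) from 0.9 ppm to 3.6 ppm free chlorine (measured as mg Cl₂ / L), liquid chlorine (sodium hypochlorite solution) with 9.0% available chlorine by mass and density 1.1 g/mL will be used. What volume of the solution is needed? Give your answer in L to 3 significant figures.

Volume: 289,000 US gal × 3.785 L/gal = 1,093,865 L.
Chlorine deficit: 3.6 − 0.9 = 2.7 ppm = 2.7 mg/L as Cl₂.
Cl₂ equivalent needed: 2.7 mg/L × 1,093,865 L = 2,953,000 mg = 2953 g.
Product at 9.0% available chlorine: 2953 / 0.09 = 32,820 g.
Volume at density 1.1 g/mL: 32,820 g ÷ 1.1 g/mL = 29,830 mL.

29.8 L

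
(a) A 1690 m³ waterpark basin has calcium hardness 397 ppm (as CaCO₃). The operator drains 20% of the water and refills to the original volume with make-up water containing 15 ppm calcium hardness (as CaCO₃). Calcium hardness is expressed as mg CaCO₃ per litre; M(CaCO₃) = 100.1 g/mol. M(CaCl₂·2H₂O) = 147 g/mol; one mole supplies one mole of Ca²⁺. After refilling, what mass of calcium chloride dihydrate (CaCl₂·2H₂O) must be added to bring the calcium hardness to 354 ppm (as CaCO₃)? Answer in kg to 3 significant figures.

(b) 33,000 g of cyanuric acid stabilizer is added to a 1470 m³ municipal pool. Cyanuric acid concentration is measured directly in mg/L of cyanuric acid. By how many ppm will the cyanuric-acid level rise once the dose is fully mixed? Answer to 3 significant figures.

(a) 82.9 kg; (b) 22.4 ppm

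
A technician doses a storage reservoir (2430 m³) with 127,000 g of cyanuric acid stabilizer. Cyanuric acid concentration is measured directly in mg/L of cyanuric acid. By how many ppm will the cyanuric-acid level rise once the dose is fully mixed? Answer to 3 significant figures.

Volume: 2430 m³ = 2,430,000 L.
Rise: 127,000 g / 2,430,000 L × 1000 = 52.26 mg/L.

52.3 ppm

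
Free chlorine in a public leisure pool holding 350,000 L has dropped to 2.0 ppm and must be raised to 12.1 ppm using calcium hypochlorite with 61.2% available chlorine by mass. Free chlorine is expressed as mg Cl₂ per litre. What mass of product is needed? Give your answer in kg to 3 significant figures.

Chlorine deficit: 12.1 − 2.0 = 10.1 ppm = 10.1 mg/L as Cl₂.
Cl₂ equivalent needed: 10.1 mg/L × 350,000 L = 3,535,000 mg = 3535 g.
Product at 61.2% available chlorine: 3535 / 0.612 = 5776 g.

5.78 kg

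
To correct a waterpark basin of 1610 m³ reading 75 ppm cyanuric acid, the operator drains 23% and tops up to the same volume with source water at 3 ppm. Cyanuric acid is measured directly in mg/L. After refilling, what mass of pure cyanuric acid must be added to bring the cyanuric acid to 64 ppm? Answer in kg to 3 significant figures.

Volume: 1610 m³ = 1,610,000 L.
After draining 23% and refilling: 75 × 0.77 + 3 × 0.23 = 58.44 ppm.
Deficit to target: 64 − 58.44 = 5.56 mg/L.
Mass: 5.56 mg/L × 1,610,000 L = 8952 g cyanuric acid.

8.95 kg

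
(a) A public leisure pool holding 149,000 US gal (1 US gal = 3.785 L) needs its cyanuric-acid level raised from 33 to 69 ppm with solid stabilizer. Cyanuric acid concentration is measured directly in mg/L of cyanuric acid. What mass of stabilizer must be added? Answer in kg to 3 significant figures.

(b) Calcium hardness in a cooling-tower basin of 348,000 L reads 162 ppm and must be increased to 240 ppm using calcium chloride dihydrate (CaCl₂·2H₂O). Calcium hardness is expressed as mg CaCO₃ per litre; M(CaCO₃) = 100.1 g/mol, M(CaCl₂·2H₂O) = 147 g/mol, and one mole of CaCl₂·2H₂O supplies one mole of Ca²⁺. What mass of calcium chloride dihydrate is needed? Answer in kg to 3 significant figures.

(a) Volume: 149,000 US gal × 3.785 L/gal = 563,965 L.
(a) CYA to add: (69 − 33) = 36 mg/L × 563,965 L = 20,300 g cyanuric acid.

(b) Hardness to add: (240 − 162) = 78 mg/L as CaCO₃ × 348,000 L = 27,140 g as CaCO₃.
(b) Moles of Ca²⁺ (1 mol Ca²⁺ ≡ 1 mol CaCO₃): 27,140 / 100.1 g/mol = 271.2 mol.
(b) Mass of CaCl₂·2H₂O: 271.2 × 147 = 39,860 g.

(a) 20.3 kg; (b) 39.9 kg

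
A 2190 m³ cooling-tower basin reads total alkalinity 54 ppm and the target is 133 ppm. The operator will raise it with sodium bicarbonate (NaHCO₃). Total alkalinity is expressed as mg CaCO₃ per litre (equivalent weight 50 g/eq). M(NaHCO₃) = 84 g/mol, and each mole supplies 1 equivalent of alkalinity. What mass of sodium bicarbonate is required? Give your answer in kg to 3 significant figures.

Volume: 2190 m³ = 2,190,000 L.
Alkalinity to add: (133 − 54) = 79 mg/L as CaCO₃ × 2,190,000 L = 173,000 g as CaCO₃.
Equivalents: 173,000 g ÷ 50 g/eq = 3460 eq.
NaHCO₃ supplies 1 eq per mole → 3460 mol.
Mass: 3460 mol × 84 g/mol = 290,700 g.

291 kg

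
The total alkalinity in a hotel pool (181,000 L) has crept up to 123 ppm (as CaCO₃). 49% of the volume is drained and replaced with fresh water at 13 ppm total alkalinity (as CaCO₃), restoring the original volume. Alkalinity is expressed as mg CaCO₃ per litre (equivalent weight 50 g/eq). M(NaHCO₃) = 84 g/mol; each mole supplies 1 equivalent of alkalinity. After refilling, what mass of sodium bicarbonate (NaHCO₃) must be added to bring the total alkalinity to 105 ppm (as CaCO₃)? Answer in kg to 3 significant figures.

After draining 49% and refilling: 123 × 0.51 + 13 × 0.49 = 69.1 ppm.
Deficit to target: 105 − 69.1 = 35.9 mg/L.
As CaCO₃: 35.9 mg/L × 181,000 L = 6498 g; ÷ 50 g/eq ÷ 1 = 130 mol NaHCO₃.
Mass: 130 × 84 = 10,920 g.

10.9 kg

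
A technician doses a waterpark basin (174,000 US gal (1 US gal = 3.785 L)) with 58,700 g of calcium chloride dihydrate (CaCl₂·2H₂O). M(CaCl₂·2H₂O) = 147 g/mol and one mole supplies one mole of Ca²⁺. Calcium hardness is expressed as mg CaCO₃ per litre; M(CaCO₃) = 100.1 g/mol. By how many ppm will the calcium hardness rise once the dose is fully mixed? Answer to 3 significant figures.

Volume: 174,000 US gal × 3.785 L/gal = 658,590 L.
Moles of Ca²⁺: 58,700 g ÷ 147 g/mol = 399.3 mol.
As CaCO₃: 399.3 mol × 100.1 g/mol = 39,970 g.
Rise: 39,970 g / 658,590 L × 1000 = 60.69 mg/L.

60.7 ppm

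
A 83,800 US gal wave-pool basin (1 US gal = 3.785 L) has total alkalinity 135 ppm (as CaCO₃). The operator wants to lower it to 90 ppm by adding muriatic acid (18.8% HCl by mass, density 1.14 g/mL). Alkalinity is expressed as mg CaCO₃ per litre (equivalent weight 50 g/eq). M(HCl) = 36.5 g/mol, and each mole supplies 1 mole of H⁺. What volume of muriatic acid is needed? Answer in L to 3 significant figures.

48.6 L

Volume: 83,800 US gal × 3.785 L/gal = 317,183 L.
Alkalinity to neutralize: (135 − 90) = 45 mg/L as CaCO₃ × 317,183 L = 14,270 g as CaCO₃.
Equivalents of H⁺ required: 14,270 ÷ 50 g/eq = 285.5 eq = 285.5 mol HCl.
Mass of HCl: 285.5 × 36.5 = 10,420 g.
Mass of 18.8% solution: 10,420 / 0.188 = 55,420 g.
Volume: 55,420 g ÷ 1.14 g/mL = 48,620 mL.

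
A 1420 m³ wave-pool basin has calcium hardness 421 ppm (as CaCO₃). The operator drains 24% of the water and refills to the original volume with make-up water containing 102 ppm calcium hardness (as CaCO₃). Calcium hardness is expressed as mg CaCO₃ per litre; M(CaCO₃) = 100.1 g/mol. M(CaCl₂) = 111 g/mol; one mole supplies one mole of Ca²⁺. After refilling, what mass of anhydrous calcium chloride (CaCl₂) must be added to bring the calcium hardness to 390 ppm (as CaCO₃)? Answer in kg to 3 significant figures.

Volume: 1420 m³ = 1,420,000 L.
After draining 24% and refilling: 421 × 0.76 + 102 × 0.24 = 344.44 ppm.
Deficit to target: 390 − 344.44 = 45.56 mg/L.
As CaCO₃: 45.56 mg/L × 1,420,000 L = 64,700 g; ÷ 100.1 = 646.3 mol Ca²⁺.
Mass: 646.3 × 111 = 71,740 g.

71.7 kg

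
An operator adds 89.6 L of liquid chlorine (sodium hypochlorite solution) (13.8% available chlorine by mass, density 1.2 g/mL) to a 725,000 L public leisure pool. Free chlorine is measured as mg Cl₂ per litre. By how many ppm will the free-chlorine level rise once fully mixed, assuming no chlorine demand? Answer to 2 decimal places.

20.47 ppm

Mass of solution: 89.6 L × 1000 mL/L × 1.2 g/mL = 107,500 g.
Available chlorine delivered: 107,500 g × 0.138 = 14,840 g as Cl₂.
Concentration rise: 14,840 g / 725,000 L = 20.47 mg/L = 20.47 ppm.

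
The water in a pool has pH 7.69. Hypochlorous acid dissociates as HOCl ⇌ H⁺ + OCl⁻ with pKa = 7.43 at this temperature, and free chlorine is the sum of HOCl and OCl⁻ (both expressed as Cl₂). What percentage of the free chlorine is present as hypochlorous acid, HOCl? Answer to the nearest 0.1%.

35.5%

[OCl⁻]/[HOCl] = 10^(pH − pKa) = 10^(7.69 − 7.43) = 10^0.26 = 1.82.
Fraction as HOCl = 1 / (1 + 1.82) = 0.3546.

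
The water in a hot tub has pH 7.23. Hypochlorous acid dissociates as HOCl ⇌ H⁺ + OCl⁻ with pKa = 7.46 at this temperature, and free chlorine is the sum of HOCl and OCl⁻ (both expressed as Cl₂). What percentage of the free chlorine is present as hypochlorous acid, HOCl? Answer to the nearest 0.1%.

62.9%

[OCl⁻]/[HOCl] = 10^(pH − pKa) = 10^(7.23 − 7.46) = 10^-0.23 = 0.5888.
Fraction as HOCl = 1 / (1 + 0.5888) = 0.6294.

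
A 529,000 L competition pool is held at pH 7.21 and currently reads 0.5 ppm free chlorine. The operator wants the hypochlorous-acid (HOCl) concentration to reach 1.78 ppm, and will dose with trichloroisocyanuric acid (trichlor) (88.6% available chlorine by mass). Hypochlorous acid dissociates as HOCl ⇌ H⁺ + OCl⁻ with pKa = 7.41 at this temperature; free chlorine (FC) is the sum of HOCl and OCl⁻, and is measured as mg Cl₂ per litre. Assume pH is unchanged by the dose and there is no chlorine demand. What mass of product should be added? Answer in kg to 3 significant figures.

[OCl⁻]/[HOCl] = 10^(pH − pKa) = 10^(7.21 − 7.41) = 0.631; fraction as HOCl = 1/(1 + 0.631) = 0.6131.
Free chlorine required for 1.78 ppm HOCl: 1.78 / 0.6131 = 2.903 ppm.
FC to add: 2.903 − 0.5 = 2.403 mg/L as Cl₂.
Cl₂ equivalent: 2.403 mg/L × 529,000 L = 1271 g.
Product at 88.6% available Cl: 1271 / 0.886 = 1435 g.

1.43 kg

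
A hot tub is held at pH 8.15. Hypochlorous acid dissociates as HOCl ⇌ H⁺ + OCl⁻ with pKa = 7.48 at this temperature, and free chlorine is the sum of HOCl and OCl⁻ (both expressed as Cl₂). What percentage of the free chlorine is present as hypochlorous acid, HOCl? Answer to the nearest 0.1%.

17.6%

[OCl⁻]/[HOCl] = 10^(pH − pKa) = 10^(8.15 − 7.48) = 10^0.67 = 4.677.
Fraction as HOCl = 1 / (1 + 4.677) = 0.1761.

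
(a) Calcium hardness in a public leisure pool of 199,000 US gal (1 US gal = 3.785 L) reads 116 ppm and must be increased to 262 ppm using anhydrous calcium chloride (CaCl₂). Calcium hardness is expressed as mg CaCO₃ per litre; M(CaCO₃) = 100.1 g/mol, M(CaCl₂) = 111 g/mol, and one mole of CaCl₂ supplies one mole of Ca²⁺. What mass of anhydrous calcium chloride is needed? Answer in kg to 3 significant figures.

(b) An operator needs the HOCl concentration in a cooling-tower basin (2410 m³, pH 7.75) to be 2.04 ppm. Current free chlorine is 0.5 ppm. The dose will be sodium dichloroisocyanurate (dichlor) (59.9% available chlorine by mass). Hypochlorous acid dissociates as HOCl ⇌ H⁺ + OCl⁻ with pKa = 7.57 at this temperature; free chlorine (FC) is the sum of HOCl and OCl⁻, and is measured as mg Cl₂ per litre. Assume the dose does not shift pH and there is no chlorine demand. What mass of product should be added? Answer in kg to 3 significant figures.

(a) 122 kg; (b) 18.6 kg

(a) Volume: 199,000 US gal × 3.785 L/gal = 753,215 L.
(a) Hardness to add: (262 − 116) = 146 mg/L as CaCO₃ × 753,215 L = 110,000 g as CaCO₃.
(a) Moles of Ca²⁺ (1 mol Ca²⁺ ≡ 1 mol CaCO₃): 110,000 / 100.1 g/mol = 1099 mol.
(a) Mass of CaCl₂: 1099 × 111 = 121,900 g.

(b) Volume: 2410 m³ = 2,410,000 L.
(b) [OCl⁻]/[HOCl] = 10^(pH − pKa) = 10^(7.75 − 7.57) = 1.514; fraction as HOCl = 1/(1 + 1.514) = 0.3978.
(b) Free chlorine required for 2.04 ppm HOCl: 2.04 / 0.3978 = 5.128 ppm.
(b) FC to add: 5.128 − 0.5 = 4.628 mg/L as Cl₂.
(b) Cl₂ equivalent: 4.628 mg/L × 2,410,000 L = 11,150 g.
(b) Product at 59.9% available Cl: 11,150 / 0.599 = 18,620 g.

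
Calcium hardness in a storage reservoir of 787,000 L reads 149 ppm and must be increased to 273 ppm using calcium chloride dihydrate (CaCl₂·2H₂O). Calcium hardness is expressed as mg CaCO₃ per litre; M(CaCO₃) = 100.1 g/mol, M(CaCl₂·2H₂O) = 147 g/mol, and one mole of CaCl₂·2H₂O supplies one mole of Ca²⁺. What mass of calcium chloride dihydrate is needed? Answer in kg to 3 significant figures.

Hardness to add: (273 − 149) = 124 mg/L as CaCO₃ × 787,000 L = 97,590 g as CaCO₃.
Moles of Ca²⁺ (1 mol Ca²⁺ ≡ 1 mol CaCO₃): 97,590 / 100.1 g/mol = 974.9 mol.
Mass of CaCl₂·2H₂O: 974.9 × 147 = 143,300 g.

143 kg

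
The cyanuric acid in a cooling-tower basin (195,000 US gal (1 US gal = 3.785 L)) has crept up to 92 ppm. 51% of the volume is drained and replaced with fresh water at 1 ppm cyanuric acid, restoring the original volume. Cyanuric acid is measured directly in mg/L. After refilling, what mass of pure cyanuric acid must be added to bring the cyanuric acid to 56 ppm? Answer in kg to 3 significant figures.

7.68 kg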